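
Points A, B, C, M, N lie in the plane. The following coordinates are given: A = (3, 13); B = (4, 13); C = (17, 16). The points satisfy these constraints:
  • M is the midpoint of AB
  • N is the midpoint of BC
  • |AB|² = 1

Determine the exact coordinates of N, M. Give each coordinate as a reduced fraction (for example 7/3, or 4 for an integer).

N = (21/2, 29/2)
M = (7/2, 13)

1. M_x = 7/2  [2·M = A+B = (3, 13)+(4, 13)]
2. M_y = 13  [2·M = A+B = (3, 13)+(4, 13)]
   so M = (7/2, 13)
3. N_x = 21/2  [2·N = B+C = (4, 13)+(17, 16)]
4. N_y = 29/2  [2·N = B+C = (4, 13)+(17, 16)]
   so N = (21/2, 29/2)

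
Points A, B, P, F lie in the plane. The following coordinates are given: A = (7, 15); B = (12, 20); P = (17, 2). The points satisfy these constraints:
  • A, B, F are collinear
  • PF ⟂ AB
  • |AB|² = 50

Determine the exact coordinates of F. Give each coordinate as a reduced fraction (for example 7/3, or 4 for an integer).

F = (11/2, 27/2)

1. F_x = 11/2  [[A, B, F are collinear ⇒ -5x+5y-40=0] ∩ [PF ⟂ AB ⇒ 5x+5y-95=0]]
2. F_y = 27/2  [[A, B, F are collinear ⇒ -5x+5y-40=0] ∩ [PF ⟂ AB ⇒ 5x+5y-95=0]]
   so F = (11/2, 27/2)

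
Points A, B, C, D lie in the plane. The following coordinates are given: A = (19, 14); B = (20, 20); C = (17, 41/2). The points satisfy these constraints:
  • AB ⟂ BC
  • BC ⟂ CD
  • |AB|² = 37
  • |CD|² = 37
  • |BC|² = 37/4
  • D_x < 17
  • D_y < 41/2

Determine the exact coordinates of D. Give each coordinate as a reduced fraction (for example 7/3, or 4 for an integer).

1. D_x = 16  [[BC ⟂ CD ⇒ -3x+1/2y+163/4=0] ∩ [|D−(17, 41/2)|²=37]]
2. D_y = 29/2  [[BC ⟂ CD ⇒ -3x+1/2y+163/4=0] ∩ [|D−(17, 41/2)|²=37]]
   so D = (16, 29/2)

D = (16, 29/2)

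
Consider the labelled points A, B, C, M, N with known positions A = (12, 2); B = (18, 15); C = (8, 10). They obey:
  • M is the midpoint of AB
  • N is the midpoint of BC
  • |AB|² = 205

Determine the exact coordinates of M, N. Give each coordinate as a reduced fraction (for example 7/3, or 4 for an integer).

1. M_x = 15  [2·M = A+B = (12, 2)+(18, 15)]
2. M_y = 17/2  [2·M = A+B = (12, 2)+(18, 15)]
   so M = (15, 17/2)
3. N_x = 13  [2·N = B+C = (18, 15)+(8, 10)]
4. N_y = 25/2  [2·N = B+C = (18, 15)+(8, 10)]
   so N = (13, 25/2)

M = (15, 17/2)
N = (13, 25/2)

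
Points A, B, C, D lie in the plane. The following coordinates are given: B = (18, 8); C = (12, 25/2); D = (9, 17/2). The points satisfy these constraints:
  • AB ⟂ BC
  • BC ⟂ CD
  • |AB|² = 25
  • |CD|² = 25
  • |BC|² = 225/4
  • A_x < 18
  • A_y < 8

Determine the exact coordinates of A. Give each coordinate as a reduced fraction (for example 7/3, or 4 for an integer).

A = (15, 4)

1. A_x = 15  [[AB ⟂ BC ⇒ 6x-9/2y-72=0] ∩ [|A−(18, 8)|²=25]]
2. A_y = 4  [[AB ⟂ BC ⇒ 6x-9/2y-72=0] ∩ [|A−(18, 8)|²=25]]
   so A = (15, 4)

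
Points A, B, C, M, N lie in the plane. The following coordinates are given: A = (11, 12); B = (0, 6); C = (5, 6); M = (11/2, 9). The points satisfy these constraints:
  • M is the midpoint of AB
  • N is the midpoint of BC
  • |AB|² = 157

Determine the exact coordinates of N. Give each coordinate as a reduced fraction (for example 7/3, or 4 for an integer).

N = (5/2, 6)

1. N_x = 5/2  [2·N = B+C = (0, 6)+(5, 6)]
2. N_y = 6  [2·N = B+C = (0, 6)+(5, 6)]
   so N = (5/2, 6)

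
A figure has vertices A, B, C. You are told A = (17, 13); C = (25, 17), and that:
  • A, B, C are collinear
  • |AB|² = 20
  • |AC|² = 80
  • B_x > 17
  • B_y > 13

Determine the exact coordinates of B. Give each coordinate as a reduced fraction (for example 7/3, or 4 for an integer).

1. B_x = 21  [[A, B, C are collinear ⇒ 4x-8y+36=0] ∩ [|B−(17, 13)|²=20]]
2. B_y = 15  [[A, B, C are collinear ⇒ 4x-8y+36=0] ∩ [|B−(17, 13)|²=20]]
   so B = (21, 15)

B = (21, 15)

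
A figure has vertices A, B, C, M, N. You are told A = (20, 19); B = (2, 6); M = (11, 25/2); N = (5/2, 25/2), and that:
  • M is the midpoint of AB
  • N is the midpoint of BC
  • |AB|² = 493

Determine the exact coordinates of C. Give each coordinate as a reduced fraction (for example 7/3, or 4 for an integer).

1. C_x = 3  [C = 2·N−B = 2·(5/2, 25/2)−(2, 6)]
2. C_y = 19  [C = 2·N−B = 2·(5/2, 25/2)−(2, 6)]
   so C = (3, 19)

C = (3, 19)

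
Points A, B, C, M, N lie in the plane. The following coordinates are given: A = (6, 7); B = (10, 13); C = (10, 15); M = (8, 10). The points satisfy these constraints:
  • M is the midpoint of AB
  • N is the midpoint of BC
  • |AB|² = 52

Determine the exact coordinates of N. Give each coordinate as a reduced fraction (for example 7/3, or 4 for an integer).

N = (10, 14)

1. N_x = 10  [2·N = B+C = (10, 13)+(10, 15)]
2. N_y = 14  [2·N = B+C = (10, 13)+(10, 15)]
   so N = (10, 14)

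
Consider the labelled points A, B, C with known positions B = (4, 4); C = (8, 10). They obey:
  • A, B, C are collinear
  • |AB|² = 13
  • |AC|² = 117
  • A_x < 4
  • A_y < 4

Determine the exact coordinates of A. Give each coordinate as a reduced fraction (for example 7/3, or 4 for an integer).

A = (2, 1)

1. A_x = 2  [[A, B, C are collinear ⇒ -6x+4y+8=0] ∩ [|A−(4, 4)|²=13]]
2. A_y = 1  [[A, B, C are collinear ⇒ -6x+4y+8=0] ∩ [|A−(4, 4)|²=13]]
   so A = (2, 1)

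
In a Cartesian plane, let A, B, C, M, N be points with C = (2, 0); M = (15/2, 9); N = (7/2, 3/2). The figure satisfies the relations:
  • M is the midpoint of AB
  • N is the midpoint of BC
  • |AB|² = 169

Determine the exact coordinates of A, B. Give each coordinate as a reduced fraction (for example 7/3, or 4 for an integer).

1. B_x = 5  [B = 2·N−C = 2·(7/2, 3/2)−(2, 0)]
2. B_y = 3  [B = 2·N−C = 2·(7/2, 3/2)−(2, 0)]
   so B = (5, 3)
3. A_x = 10  [A = 2·M−B = 2·(15/2, 9)−(5, 3)]
4. A_y = 15  [A = 2·M−B = 2·(15/2, 9)−(5, 3)]
   so A = (10, 15)

A = (10, 15)
B = (5, 3)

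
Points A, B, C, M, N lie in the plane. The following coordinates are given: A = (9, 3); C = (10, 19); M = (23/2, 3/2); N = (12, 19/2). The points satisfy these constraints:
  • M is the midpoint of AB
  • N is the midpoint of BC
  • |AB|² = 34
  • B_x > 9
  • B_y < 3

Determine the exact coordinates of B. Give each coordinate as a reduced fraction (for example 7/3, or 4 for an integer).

B = (14, 0)

1. B_x = 14  [B = 2·M−A = 2·(23/2, 3/2)−(9, 3)]
2. B_y = 0  [B = 2·M−A = 2·(23/2, 3/2)−(9, 3)]
   so B = (14, 0)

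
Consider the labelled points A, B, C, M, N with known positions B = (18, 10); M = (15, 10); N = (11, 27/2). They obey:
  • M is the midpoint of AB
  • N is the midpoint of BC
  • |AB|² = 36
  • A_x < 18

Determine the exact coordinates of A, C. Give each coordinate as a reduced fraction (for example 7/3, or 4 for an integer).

1. A_x = 12  [A = 2·M−B = 2·(15, 10)−(18, 10)]
2. A_y = 10  [A = 2·M−B = 2·(15, 10)−(18, 10)]
   so A = (12, 10)
3. C_x = 4  [C = 2·N−B = 2·(11, 27/2)−(18, 10)]
4. C_y = 17  [C = 2·N−B = 2·(11, 27/2)−(18, 10)]
   so C = (4, 17)

A = (12, 10)
C = (4, 17)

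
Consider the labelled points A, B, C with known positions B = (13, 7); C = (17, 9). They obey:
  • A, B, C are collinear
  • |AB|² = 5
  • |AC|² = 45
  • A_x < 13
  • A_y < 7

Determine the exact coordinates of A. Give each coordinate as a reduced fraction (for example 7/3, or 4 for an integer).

A = (11, 6)

1. A_x = 11  [[A, B, C are collinear ⇒ -2x+4y-2=0] ∩ [|A−(13, 7)|²=5]]
2. A_y = 6  [[A, B, C are collinear ⇒ -2x+4y-2=0] ∩ [|A−(13, 7)|²=5]]
   so A = (11, 6)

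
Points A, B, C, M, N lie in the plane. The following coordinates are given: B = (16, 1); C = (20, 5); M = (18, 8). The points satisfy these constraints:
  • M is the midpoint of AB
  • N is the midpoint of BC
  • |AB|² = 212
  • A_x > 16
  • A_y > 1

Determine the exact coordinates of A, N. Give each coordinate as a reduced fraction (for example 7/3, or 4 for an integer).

1. A_x = 20  [A = 2·M−B = 2·(18, 8)−(16, 1)]
2. A_y = 15  [A = 2·M−B = 2·(18, 8)−(16, 1)]
   so A = (20, 15)
3. N_x = 18  [2·N = B+C = (16, 1)+(20, 5)]
4. N_y = 3  [2·N = B+C = (16, 1)+(20, 5)]
   so N = (18, 3)

A = (20, 15)
N = (18, 3)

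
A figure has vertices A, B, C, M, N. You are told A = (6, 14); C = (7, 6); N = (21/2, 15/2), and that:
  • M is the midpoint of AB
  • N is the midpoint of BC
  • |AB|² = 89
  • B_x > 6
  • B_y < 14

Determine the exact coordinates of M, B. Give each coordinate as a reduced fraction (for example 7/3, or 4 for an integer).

1. B_x = 14  [B = 2·N−C = 2·(21/2, 15/2)−(7, 6)]
2. B_y = 9  [B = 2·N−C = 2·(21/2, 15/2)−(7, 6)]
   so B = (14, 9)
3. M_x = 10  [2·M = A+B = (6, 14)+(14, 9)]
4. M_y = 23/2  [2·M = A+B = (6, 14)+(14, 9)]
   so M = (10, 23/2)

M = (10, 23/2)
B = (14, 9)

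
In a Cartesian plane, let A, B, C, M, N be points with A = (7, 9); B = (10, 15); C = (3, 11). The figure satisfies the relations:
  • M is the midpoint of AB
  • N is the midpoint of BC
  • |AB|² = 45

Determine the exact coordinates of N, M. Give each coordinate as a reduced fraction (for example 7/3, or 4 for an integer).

N = (13/2, 13)
M = (17/2, 12)

1. M_x = 17/2  [2·M = A+B = (7, 9)+(10, 15)]
2. M_y = 12  [2·M = A+B = (7, 9)+(10, 15)]
   so M = (17/2, 12)
3. N_x = 13/2  [2·N = B+C = (10, 15)+(3, 11)]
4. N_y = 13  [2·N = B+C = (10, 15)+(3, 11)]
   so N = (13/2, 13)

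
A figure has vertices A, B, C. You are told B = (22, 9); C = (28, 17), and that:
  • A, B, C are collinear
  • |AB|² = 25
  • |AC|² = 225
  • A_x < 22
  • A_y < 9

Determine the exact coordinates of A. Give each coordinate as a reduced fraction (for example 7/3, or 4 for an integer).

1. A_x = 19  [[A, B, C are collinear ⇒ -8x+6y+122=0] ∩ [|A−(22, 9)|²=25]]
2. A_y = 5  [[A, B, C are collinear ⇒ -8x+6y+122=0] ∩ [|A−(22, 9)|²=25]]
   so A = (19, 5)

A = (19, 5)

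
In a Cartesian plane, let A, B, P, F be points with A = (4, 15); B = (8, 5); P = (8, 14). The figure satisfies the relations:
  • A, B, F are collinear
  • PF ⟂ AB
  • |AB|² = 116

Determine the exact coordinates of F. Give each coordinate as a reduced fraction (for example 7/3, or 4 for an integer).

F = (142/29, 370/29)

1. F_x = 142/29  [[A, B, F are collinear ⇒ 10x+4y-100=0] ∩ [PF ⟂ AB ⇒ 4x-10y+108=0]]
2. F_y = 370/29  [[A, B, F are collinear ⇒ 10x+4y-100=0] ∩ [PF ⟂ AB ⇒ 4x-10y+108=0]]
   so F = (142/29, 370/29)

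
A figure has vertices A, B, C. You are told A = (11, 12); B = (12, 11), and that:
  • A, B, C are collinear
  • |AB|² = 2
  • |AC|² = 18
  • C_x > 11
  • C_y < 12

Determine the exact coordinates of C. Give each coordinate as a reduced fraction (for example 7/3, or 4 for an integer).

1. C_x = 14  [[A, B, C are collinear ⇒ 1x+1y-23=0] ∩ [|C−(11, 12)|²=18]]
2. C_y = 9  [[A, B, C are collinear ⇒ 1x+1y-23=0] ∩ [|C−(11, 12)|²=18]]
   so C = (14, 9)

C = (14, 9)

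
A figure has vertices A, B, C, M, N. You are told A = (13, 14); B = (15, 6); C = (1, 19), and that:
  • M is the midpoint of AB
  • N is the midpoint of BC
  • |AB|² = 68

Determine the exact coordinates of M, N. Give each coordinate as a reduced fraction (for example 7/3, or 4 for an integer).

M = (14, 10)
N = (8, 25/2)

1. M_x = 14  [2·M = A+B = (13, 14)+(15, 6)]
2. M_y = 10  [2·M = A+B = (13, 14)+(15, 6)]
   so M = (14, 10)
3. N_x = 8  [2·N = B+C = (15, 6)+(1, 19)]
4. N_y = 25/2  [2·N = B+C = (15, 6)+(1, 19)]
   so N = (8, 25/2)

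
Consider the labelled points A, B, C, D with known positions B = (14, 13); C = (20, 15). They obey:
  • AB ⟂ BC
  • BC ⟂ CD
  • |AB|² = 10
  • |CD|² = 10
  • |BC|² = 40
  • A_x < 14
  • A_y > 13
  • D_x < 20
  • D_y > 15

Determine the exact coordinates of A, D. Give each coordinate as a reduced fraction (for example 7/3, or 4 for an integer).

A = (13, 16)
D = (19, 18)

1. A_x = 13  [[AB ⟂ BC ⇒ -6x-2y+110=0] ∩ [|A−(14, 13)|²=10]]
2. A_y = 16  [[AB ⟂ BC ⇒ -6x-2y+110=0] ∩ [|A−(14, 13)|²=10]]
   so A = (13, 16)
3. D_x = 19  [[BC ⟂ CD ⇒ 6x+2y-150=0] ∩ [|D−(20, 15)|²=10]]
4. D_y = 18  [[BC ⟂ CD ⇒ 6x+2y-150=0] ∩ [|D−(20, 15)|²=10]]
   so D = (19, 18)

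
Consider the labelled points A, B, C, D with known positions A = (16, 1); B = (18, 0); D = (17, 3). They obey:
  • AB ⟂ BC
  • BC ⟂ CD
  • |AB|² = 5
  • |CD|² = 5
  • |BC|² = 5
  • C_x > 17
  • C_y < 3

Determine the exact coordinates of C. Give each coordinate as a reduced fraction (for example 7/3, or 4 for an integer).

C = (19, 2)

1. C_x = 19  [[AB ⟂ BC ⇒ 2x-1y-36=0] ∩ [|C−(17, 3)|²=5]]
2. C_y = 2  [[AB ⟂ BC ⇒ 2x-1y-36=0] ∩ [|C−(17, 3)|²=5]]
   so C = (19, 2)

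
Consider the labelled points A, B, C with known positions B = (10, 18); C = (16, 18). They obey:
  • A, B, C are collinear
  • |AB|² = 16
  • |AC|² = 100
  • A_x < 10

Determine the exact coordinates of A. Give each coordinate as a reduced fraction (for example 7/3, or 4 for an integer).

A = (6, 18)

1. A_x = 6  [[A, B, C are collinear ⇒ 6y-108=0] ∩ [|A−(10, 18)|²=16]]
2. A_y = 18  [[A, B, C are collinear ⇒ 6y-108=0] ∩ [|A−(10, 18)|²=16]]
   so A = (6, 18)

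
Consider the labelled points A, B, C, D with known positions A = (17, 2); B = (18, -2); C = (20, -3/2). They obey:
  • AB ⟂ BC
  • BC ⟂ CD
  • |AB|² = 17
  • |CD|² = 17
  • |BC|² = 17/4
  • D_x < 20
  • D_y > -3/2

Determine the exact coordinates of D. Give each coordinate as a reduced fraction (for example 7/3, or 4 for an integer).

1. D_x = 19  [[BC ⟂ CD ⇒ 2x+1/2y-157/4=0] ∩ [|D−(20, -3/2)|²=17]]
2. D_y = 5/2  [[BC ⟂ CD ⇒ 2x+1/2y-157/4=0] ∩ [|D−(20, -3/2)|²=17]]
   so D = (19, 5/2)

D = (19, 5/2)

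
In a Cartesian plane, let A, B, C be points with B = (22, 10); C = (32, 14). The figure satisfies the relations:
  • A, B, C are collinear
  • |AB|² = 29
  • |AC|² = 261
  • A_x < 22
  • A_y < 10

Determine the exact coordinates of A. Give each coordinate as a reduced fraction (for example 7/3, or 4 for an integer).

A = (17, 8)

1. A_x = 17  [[A, B, C are collinear ⇒ -4x+10y-12=0] ∩ [|A−(22, 10)|²=29]]
2. A_y = 8  [[A, B, C are collinear ⇒ -4x+10y-12=0] ∩ [|A−(22, 10)|²=29]]
   so A = (17, 8)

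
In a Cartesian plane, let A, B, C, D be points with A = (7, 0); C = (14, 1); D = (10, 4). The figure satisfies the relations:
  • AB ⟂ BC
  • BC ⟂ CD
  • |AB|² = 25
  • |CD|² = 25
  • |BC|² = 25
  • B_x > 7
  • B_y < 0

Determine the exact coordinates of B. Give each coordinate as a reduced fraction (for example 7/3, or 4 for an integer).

B = (11, -3)

1. B_x = 11  [[BC ⟂ CD ⇒ 4x-3y-53=0] ∩ [|B−(7, 0)|²=25]]
2. B_y = -3  [[BC ⟂ CD ⇒ 4x-3y-53=0] ∩ [|B−(7, 0)|²=25]]
   so B = (11, -3)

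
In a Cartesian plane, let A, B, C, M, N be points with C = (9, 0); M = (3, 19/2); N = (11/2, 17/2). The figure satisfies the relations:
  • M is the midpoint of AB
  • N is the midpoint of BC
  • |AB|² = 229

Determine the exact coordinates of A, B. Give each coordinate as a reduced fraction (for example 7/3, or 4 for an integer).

A = (4, 2)
B = (2, 17)

1. B_x = 2  [B = 2·N−C = 2·(11/2, 17/2)−(9, 0)]
2. B_y = 17  [B = 2·N−C = 2·(11/2, 17/2)−(9, 0)]
   so B = (2, 17)
3. A_x = 4  [A = 2·M−B = 2·(3, 19/2)−(2, 17)]
4. A_y = 2  [A = 2·M−B = 2·(3, 19/2)−(2, 17)]
   so A = (4, 2)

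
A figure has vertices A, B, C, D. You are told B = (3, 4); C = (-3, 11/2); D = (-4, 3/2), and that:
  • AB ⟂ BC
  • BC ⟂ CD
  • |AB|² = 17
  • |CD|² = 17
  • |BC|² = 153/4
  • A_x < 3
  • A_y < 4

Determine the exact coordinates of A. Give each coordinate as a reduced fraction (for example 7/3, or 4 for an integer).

A = (2, 0)

1. A_x = 2  [[AB ⟂ BC ⇒ 6x-3/2y-12=0] ∩ [|A−(3, 4)|²=17]]
2. A_y = 0  [[AB ⟂ BC ⇒ 6x-3/2y-12=0] ∩ [|A−(3, 4)|²=17]]
   so A = (2, 0)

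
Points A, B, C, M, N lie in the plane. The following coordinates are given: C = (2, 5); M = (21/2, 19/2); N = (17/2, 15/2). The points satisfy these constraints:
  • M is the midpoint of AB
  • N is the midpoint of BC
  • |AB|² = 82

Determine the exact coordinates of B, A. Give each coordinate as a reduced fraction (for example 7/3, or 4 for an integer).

B = (15, 10)
A = (6, 9)

1. B_x = 15  [B = 2·N−C = 2·(17/2, 15/2)−(2, 5)]
2. B_y = 10  [B = 2·N−C = 2·(17/2, 15/2)−(2, 5)]
   so B = (15, 10)
3. A_x = 6  [A = 2·M−B = 2·(21/2, 19/2)−(15, 10)]
4. A_y = 9  [A = 2·M−B = 2·(21/2, 19/2)−(15, 10)]
   so A = (6, 9)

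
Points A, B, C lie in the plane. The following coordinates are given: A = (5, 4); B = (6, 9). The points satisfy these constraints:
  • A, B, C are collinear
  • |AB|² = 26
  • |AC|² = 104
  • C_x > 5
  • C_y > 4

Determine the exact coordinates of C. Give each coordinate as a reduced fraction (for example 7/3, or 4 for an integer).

1. C_x = 7  [[A, B, C are collinear ⇒ -5x+1y+21=0] ∩ [|C−(5, 4)|²=104]]
2. C_y = 14  [[A, B, C are collinear ⇒ -5x+1y+21=0] ∩ [|C−(5, 4)|²=104]]
   so C = (7, 14)

C = (7, 14)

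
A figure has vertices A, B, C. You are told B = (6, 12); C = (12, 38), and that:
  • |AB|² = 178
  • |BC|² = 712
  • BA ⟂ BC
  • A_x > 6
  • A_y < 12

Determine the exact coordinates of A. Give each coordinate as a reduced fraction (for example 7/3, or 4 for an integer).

1. A_x = 19  [[BA ⟂ BC ⇒ 6x+26y-348=0] ∩ [|A−(6, 12)|²=178]]
2. A_y = 9  [[BA ⟂ BC ⇒ 6x+26y-348=0] ∩ [|A−(6, 12)|²=178]]
   so A = (19, 9)

A = (19, 9)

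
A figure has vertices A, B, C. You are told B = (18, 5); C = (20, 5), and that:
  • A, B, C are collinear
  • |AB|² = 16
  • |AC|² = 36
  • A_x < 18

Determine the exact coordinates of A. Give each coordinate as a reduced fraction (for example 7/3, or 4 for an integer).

1. A_x = 14  [[A, B, C are collinear ⇒ 2y-10=0] ∩ [|A−(18, 5)|²=16]]
2. A_y = 5  [[A, B, C are collinear ⇒ 2y-10=0] ∩ [|A−(18, 5)|²=16]]
   so A = (14, 5)

A = (14, 5)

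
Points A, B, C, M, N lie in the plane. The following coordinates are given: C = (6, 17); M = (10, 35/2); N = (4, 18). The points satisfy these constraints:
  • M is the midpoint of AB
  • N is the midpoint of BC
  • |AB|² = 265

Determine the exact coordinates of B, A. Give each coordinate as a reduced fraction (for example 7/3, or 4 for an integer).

B = (2, 19)
A = (18, 16)

1. B_x = 2  [B = 2·N−C = 2·(4, 18)−(6, 17)]
2. B_y = 19  [B = 2·N−C = 2·(4, 18)−(6, 17)]
   so B = (2, 19)
3. A_x = 18  [A = 2·M−B = 2·(10, 35/2)−(2, 19)]
4. A_y = 16  [A = 2·M−B = 2·(10, 35/2)−(2, 19)]
   so A = (18, 16)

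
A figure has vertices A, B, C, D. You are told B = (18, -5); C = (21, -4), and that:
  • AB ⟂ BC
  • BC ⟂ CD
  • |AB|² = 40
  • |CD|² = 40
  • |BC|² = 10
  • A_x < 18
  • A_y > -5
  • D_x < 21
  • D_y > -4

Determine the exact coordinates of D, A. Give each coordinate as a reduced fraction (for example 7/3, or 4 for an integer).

D = (19, 2)
A = (16, 1)

1. D_x = 19  [[BC ⟂ CD ⇒ 3x+1y-59=0] ∩ [|D−(21, -4)|²=40]]
2. D_y = 2  [[BC ⟂ CD ⇒ 3x+1y-59=0] ∩ [|D−(21, -4)|²=40]]
   so D = (19, 2)
3. A_x = 16  [[AB ⟂ BC ⇒ -3x-1y+49=0] ∩ [|A−(18, -5)|²=40]]
4. A_y = 1  [[AB ⟂ BC ⇒ -3x-1y+49=0] ∩ [|A−(18, -5)|²=40]]
   so A = (16, 1)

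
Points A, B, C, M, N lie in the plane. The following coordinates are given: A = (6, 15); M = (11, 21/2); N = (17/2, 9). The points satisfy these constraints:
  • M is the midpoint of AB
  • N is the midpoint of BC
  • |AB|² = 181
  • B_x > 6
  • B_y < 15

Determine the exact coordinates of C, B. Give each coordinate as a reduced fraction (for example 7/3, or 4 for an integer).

1. B_x = 16  [B = 2·M−A = 2·(11, 21/2)−(6, 15)]
2. B_y = 6  [B = 2·M−A = 2·(11, 21/2)−(6, 15)]
   so B = (16, 6)
3. C_x = 1  [C = 2·N−B = 2·(17/2, 9)−(16, 6)]
4. C_y = 12  [C = 2·N−B = 2·(17/2, 9)−(16, 6)]
   so C = (1, 12)

C = (1, 12)
B = (16, 6)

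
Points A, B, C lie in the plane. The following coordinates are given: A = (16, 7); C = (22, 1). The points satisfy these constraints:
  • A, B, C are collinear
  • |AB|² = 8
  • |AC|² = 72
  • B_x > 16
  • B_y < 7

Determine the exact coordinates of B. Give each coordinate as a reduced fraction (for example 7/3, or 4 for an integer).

1. B_x = 18  [[A, B, C are collinear ⇒ -6x-6y+138=0] ∩ [|B−(16, 7)|²=8]]
2. B_y = 5  [[A, B, C are collinear ⇒ -6x-6y+138=0] ∩ [|B−(16, 7)|²=8]]
   so B = (18, 5)

B = (18, 5)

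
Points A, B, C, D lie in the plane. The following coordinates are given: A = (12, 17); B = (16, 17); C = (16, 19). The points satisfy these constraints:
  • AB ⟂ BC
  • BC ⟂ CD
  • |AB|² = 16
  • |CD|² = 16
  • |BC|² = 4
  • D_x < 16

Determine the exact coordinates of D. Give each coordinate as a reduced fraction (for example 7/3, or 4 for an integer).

D = (12, 19)

1. D_x = 12  [[BC ⟂ CD ⇒ 2y-38=0] ∩ [|D−(16, 19)|²=16]]
2. D_y = 19  [[BC ⟂ CD ⇒ 2y-38=0] ∩ [|D−(16, 19)|²=16]]
   so D = (12, 19)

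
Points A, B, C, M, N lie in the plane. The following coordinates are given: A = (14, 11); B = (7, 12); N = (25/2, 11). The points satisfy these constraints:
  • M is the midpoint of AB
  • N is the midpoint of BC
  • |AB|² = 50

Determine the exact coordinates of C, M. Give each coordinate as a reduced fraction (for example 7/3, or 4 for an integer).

1. M_x = 21/2  [2·M = A+B = (14, 11)+(7, 12)]
2. M_y = 23/2  [2·M = A+B = (14, 11)+(7, 12)]
   so M = (21/2, 23/2)
3. C_x = 18  [C = 2·N−B = 2·(25/2, 11)−(7, 12)]
4. C_y = 10  [C = 2·N−B = 2·(25/2, 11)−(7, 12)]
   so C = (18, 10)

C = (18, 10)
M = (21/2, 23/2)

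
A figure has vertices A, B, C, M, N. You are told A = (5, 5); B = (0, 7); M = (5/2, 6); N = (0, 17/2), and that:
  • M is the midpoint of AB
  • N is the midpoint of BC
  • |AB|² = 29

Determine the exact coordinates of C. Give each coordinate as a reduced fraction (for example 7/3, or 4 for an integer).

1. C_x = 0  [C = 2·N−B = 2·(0, 17/2)−(0, 7)]
2. C_y = 10  [C = 2·N−B = 2·(0, 17/2)−(0, 7)]
   so C = (0, 10)

C = (0, 10)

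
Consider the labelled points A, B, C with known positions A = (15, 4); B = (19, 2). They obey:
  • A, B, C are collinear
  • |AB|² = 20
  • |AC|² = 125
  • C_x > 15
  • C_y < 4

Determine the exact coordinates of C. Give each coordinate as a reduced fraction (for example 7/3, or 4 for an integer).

1. C_x = 25  [[A, B, C are collinear ⇒ 2x+4y-46=0] ∩ [|C−(15, 4)|²=125]]
2. C_y = -1  [[A, B, C are collinear ⇒ 2x+4y-46=0] ∩ [|C−(15, 4)|²=125]]
   so C = (25, -1)

C = (25, -1)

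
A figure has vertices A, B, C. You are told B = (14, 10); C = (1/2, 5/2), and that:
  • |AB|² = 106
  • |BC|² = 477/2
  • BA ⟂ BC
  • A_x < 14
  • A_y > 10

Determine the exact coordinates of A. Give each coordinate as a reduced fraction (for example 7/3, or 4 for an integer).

1. A_x = 9  [[BA ⟂ BC ⇒ -27/2x-15/2y+264=0] ∩ [|A−(14, 10)|²=106]]
2. A_y = 19  [[BA ⟂ BC ⇒ -27/2x-15/2y+264=0] ∩ [|A−(14, 10)|²=106]]
   so A = (9, 19)

A = (9, 19)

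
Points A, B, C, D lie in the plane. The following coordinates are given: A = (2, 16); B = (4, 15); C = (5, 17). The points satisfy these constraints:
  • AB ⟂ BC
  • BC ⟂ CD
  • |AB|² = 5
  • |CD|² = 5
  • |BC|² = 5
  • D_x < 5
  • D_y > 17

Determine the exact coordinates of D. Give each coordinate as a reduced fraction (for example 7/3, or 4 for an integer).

D = (3, 18)

1. D_x = 3  [[BC ⟂ CD ⇒ 1x+2y-39=0] ∩ [|D−(5, 17)|²=5]]
2. D_y = 18  [[BC ⟂ CD ⇒ 1x+2y-39=0] ∩ [|D−(5, 17)|²=5]]
   so D = (3, 18)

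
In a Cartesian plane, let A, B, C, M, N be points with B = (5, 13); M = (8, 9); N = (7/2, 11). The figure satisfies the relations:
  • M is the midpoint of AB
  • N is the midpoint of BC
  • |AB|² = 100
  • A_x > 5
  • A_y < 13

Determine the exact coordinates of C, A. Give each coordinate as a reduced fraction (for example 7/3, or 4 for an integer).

1. A_x = 11  [A = 2·M−B = 2·(8, 9)−(5, 13)]
2. A_y = 5  [A = 2·M−B = 2·(8, 9)−(5, 13)]
   so A = (11, 5)
3. C_x = 2  [C = 2·N−B = 2·(7/2, 11)−(5, 13)]
4. C_y = 9  [C = 2·N−B = 2·(7/2, 11)−(5, 13)]
   so C = (2, 9)

C = (2, 9)
A = (11, 5)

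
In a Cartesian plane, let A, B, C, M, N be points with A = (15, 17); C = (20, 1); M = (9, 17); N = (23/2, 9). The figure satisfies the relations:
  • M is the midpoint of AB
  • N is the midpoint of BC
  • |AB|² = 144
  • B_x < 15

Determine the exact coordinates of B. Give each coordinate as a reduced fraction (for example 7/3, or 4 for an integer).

1. B_x = 3  [B = 2·M−A = 2·(9, 17)−(15, 17)]
2. B_y = 17  [B = 2·M−A = 2·(9, 17)−(15, 17)]
   so B = (3, 17)

B = (3, 17)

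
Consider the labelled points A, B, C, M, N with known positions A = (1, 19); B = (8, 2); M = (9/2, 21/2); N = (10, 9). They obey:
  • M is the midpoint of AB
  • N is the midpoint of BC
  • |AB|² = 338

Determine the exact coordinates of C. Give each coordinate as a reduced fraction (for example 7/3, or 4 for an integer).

1. C_x = 12  [C = 2·N−B = 2·(10, 9)−(8, 2)]
2. C_y = 16  [C = 2·N−B = 2·(10, 9)−(8, 2)]
   so C = (12, 16)

C = (12, 16)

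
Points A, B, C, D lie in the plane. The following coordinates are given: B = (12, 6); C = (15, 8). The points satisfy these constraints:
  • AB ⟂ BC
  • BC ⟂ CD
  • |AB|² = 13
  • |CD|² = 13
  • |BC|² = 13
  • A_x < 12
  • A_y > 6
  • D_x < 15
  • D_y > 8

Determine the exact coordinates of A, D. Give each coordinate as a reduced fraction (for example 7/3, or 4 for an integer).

1. A_x = 10  [[AB ⟂ BC ⇒ -3x-2y+48=0] ∩ [|A−(12, 6)|²=13]]
2. A_y = 9  [[AB ⟂ BC ⇒ -3x-2y+48=0] ∩ [|A−(12, 6)|²=13]]
   so A = (10, 9)
3. D_x = 13  [[BC ⟂ CD ⇒ 3x+2y-61=0] ∩ [|D−(15, 8)|²=13]]
4. D_y = 11  [[BC ⟂ CD ⇒ 3x+2y-61=0] ∩ [|D−(15, 8)|²=13]]
   so D = (13, 11)

A = (10, 9)
D = (13, 11)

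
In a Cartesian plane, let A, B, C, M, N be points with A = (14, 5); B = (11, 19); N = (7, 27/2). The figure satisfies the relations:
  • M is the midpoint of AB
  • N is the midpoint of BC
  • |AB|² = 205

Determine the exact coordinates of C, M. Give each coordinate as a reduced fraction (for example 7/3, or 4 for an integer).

1. M_x = 25/2  [2·M = A+B = (14, 5)+(11, 19)]
2. M_y = 12  [2·M = A+B = (14, 5)+(11, 19)]
   so M = (25/2, 12)
3. C_x = 3  [C = 2·N−B = 2·(7, 27/2)−(11, 19)]
4. C_y = 8  [C = 2·N−B = 2·(7, 27/2)−(11, 19)]
   so C = (3, 8)

C = (3, 8)
M = (25/2, 12)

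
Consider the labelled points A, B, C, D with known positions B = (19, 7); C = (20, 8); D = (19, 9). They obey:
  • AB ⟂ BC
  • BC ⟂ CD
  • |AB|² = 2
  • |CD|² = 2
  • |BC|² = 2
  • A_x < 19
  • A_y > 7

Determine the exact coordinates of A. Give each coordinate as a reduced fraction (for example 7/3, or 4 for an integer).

1. A_x = 18  [[AB ⟂ BC ⇒ -1x-1y+26=0] ∩ [|A−(19, 7)|²=2]]
2. A_y = 8  [[AB ⟂ BC ⇒ -1x-1y+26=0] ∩ [|A−(19, 7)|²=2]]
   so A = (18, 8)

A = (18, 8)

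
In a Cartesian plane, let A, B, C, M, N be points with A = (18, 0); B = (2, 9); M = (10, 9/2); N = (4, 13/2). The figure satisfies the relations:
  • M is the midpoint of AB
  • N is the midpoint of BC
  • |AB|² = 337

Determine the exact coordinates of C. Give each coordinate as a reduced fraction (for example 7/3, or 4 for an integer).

1. C_x = 6  [C = 2·N−B = 2·(4, 13/2)−(2, 9)]
2. C_y = 4  [C = 2·N−B = 2·(4, 13/2)−(2, 9)]
   so C = (6, 4)

C = (6, 4)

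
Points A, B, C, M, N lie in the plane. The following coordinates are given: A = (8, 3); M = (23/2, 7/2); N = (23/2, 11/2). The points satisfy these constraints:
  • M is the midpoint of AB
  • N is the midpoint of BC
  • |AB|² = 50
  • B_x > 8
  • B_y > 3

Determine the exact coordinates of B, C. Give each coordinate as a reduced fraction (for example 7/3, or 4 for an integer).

1. B_x = 15  [B = 2·M−A = 2·(23/2, 7/2)−(8, 3)]
2. B_y = 4  [B = 2·M−A = 2·(23/2, 7/2)−(8, 3)]
   so B = (15, 4)
3. C_x = 8  [C = 2·N−B = 2·(23/2, 11/2)−(15, 4)]
4. C_y = 7  [C = 2·N−B = 2·(23/2, 11/2)−(15, 4)]
   so C = (8, 7)

B = (15, 4)
C = (8, 7)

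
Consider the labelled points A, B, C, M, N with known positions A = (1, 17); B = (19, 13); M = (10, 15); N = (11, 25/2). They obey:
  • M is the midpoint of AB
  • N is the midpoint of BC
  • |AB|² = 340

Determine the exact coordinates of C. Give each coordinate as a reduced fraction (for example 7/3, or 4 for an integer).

C = (3, 12)

1. C_x = 3  [C = 2·N−B = 2·(11, 25/2)−(19, 13)]
2. C_y = 12  [C = 2·N−B = 2·(11, 25/2)−(19, 13)]
   so C = (3, 12)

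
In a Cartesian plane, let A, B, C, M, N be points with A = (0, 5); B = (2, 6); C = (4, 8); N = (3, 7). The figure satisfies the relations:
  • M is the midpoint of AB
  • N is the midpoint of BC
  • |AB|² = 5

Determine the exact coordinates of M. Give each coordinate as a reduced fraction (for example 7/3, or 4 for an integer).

1. M_x = 1  [2·M = A+B = (0, 5)+(2, 6)]
2. M_y = 11/2  [2·M = A+B = (0, 5)+(2, 6)]
   so M = (1, 11/2)

M = (1, 11/2)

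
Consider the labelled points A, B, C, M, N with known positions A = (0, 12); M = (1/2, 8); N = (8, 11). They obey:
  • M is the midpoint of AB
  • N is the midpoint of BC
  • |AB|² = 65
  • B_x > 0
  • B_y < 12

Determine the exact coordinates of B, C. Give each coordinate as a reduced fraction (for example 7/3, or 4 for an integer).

B = (1, 4)
C = (15, 18)

1. B_x = 1  [B = 2·M−A = 2·(1/2, 8)−(0, 12)]
2. B_y = 4  [B = 2·M−A = 2·(1/2, 8)−(0, 12)]
   so B = (1, 4)
3. C_x = 15  [C = 2·N−B = 2·(8, 11)−(1, 4)]
4. C_y = 18  [C = 2·N−B = 2·(8, 11)−(1, 4)]
   so C = (15, 18)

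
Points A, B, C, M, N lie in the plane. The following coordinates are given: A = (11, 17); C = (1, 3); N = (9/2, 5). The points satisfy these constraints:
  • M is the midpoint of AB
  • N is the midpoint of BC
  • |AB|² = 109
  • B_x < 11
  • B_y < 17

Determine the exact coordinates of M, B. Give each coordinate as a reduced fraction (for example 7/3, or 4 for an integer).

1. B_x = 8  [B = 2·N−C = 2·(9/2, 5)−(1, 3)]
2. B_y = 7  [B = 2·N−C = 2·(9/2, 5)−(1, 3)]
   so B = (8, 7)
3. M_x = 19/2  [2·M = A+B = (11, 17)+(8, 7)]
4. M_y = 12  [2·M = A+B = (11, 17)+(8, 7)]
   so M = (19/2, 12)

M = (19/2, 12)
B = (8, 7)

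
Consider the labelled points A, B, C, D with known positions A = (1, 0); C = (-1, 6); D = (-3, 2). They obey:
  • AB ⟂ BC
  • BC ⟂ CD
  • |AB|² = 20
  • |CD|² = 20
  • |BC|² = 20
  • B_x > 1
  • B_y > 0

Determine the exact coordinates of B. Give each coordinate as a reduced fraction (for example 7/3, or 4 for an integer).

1. B_x = 3  [[BC ⟂ CD ⇒ 2x+4y-22=0] ∩ [|B−(1, 0)|²=20]]
2. B_y = 4  [[BC ⟂ CD ⇒ 2x+4y-22=0] ∩ [|B−(1, 0)|²=20]]
   so B = (3, 4)

B = (3, 4)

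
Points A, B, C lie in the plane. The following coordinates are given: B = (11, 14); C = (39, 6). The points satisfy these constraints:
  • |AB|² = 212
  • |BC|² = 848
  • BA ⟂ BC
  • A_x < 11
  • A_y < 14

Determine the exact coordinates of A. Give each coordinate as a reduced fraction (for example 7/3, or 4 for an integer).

1. A_x = 7  [[BA ⟂ BC ⇒ 28x-8y-196=0] ∩ [|A−(11, 14)|²=212]]
2. A_y = 0  [[BA ⟂ BC ⇒ 28x-8y-196=0] ∩ [|A−(11, 14)|²=212]]
   so A = (7, 0)

A = (7, 0)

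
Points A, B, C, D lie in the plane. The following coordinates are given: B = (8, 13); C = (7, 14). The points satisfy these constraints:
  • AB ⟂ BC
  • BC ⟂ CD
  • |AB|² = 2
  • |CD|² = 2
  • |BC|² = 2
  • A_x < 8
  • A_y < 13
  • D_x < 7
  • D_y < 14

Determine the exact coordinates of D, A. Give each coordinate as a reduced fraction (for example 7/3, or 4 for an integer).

1. D_x = 6  [[BC ⟂ CD ⇒ -1x+1y-7=0] ∩ [|D−(7, 14)|²=2]]
2. D_y = 13  [[BC ⟂ CD ⇒ -1x+1y-7=0] ∩ [|D−(7, 14)|²=2]]
   so D = (6, 13)
3. A_x = 7  [[AB ⟂ BC ⇒ 1x-1y+5=0] ∩ [|A−(8, 13)|²=2]]
4. A_y = 12  [[AB ⟂ BC ⇒ 1x-1y+5=0] ∩ [|A−(8, 13)|²=2]]
   so A = (7, 12)

D = (6, 13)
A = (7, 12)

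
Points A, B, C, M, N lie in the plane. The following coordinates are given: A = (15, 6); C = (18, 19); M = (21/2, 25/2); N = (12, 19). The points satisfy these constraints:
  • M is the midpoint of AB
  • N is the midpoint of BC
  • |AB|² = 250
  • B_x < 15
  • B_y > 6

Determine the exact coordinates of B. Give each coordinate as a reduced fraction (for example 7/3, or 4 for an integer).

B = (6, 19)

1. B_x = 6  [B = 2·M−A = 2·(21/2, 25/2)−(15, 6)]
2. B_y = 19  [B = 2·M−A = 2·(21/2, 25/2)−(15, 6)]
   so B = (6, 19)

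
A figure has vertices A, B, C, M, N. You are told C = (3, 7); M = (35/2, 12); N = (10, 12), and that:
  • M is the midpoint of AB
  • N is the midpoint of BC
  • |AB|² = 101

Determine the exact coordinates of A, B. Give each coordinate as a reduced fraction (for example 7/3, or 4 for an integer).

A = (18, 7)
B = (17, 17)

1. B_x = 17  [B = 2·N−C = 2·(10, 12)−(3, 7)]
2. B_y = 17  [B = 2·N−C = 2·(10, 12)−(3, 7)]
   so B = (17, 17)
3. A_x = 18  [A = 2·M−B = 2·(35/2, 12)−(17, 17)]
4. A_y = 7  [A = 2·M−B = 2·(35/2, 12)−(17, 17)]
   so A = (18, 7)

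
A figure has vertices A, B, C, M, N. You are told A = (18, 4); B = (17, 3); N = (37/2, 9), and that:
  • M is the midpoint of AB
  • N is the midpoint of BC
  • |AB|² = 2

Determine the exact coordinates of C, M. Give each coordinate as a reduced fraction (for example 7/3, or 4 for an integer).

1. M_x = 35/2  [2·M = A+B = (18, 4)+(17, 3)]
2. M_y = 7/2  [2·M = A+B = (18, 4)+(17, 3)]
   so M = (35/2, 7/2)
3. C_x = 20  [C = 2·N−B = 2·(37/2, 9)−(17, 3)]
4. C_y = 15  [C = 2·N−B = 2·(37/2, 9)−(17, 3)]
   so C = (20, 15)

C = (20, 15)
M = (35/2, 7/2)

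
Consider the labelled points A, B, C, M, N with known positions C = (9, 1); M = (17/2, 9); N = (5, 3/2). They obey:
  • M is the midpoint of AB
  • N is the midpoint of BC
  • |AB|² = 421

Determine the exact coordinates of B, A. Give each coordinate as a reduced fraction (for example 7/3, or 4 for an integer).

1. B_x = 1  [B = 2·N−C = 2·(5, 3/2)−(9, 1)]
2. B_y = 2  [B = 2·N−C = 2·(5, 3/2)−(9, 1)]
   so B = (1, 2)
3. A_x = 16  [A = 2·M−B = 2·(17/2, 9)−(1, 2)]
4. A_y = 16  [A = 2·M−B = 2·(17/2, 9)−(1, 2)]
   so A = (16, 16)

B = (1, 2)
A = (16, 16)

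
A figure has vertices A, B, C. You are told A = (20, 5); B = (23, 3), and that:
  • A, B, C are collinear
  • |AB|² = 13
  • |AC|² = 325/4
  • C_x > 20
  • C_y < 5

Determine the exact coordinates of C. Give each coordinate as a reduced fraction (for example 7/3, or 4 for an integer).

C = (55/2, 0)

1. C_x = 55/2  [[A, B, C are collinear ⇒ 2x+3y-55=0] ∩ [|C−(20, 5)|²=325/4]]
2. C_y = 0  [[A, B, C are collinear ⇒ 2x+3y-55=0] ∩ [|C−(20, 5)|²=325/4]]
   so C = (55/2, 0)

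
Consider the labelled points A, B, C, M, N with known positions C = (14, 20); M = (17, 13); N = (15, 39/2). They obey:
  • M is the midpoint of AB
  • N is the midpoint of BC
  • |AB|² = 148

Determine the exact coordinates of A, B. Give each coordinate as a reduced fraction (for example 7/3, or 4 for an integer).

A = (18, 7)
B = (16, 19)

1. B_x = 16  [B = 2·N−C = 2·(15, 39/2)−(14, 20)]
2. B_y = 19  [B = 2·N−C = 2·(15, 39/2)−(14, 20)]
   so B = (16, 19)
3. A_x = 18  [A = 2·M−B = 2·(17, 13)−(16, 19)]
4. A_y = 7  [A = 2·M−B = 2·(17, 13)−(16, 19)]
   so A = (18, 7)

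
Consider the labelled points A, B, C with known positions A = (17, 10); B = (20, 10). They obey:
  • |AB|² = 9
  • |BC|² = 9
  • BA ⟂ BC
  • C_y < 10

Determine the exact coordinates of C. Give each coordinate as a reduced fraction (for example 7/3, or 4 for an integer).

1. C_x = 20  [[BA ⟂ BC ⇒ -3x+60=0] ∩ [|C−(20, 10)|²=9]]
2. C_y = 7  [[BA ⟂ BC ⇒ -3x+60=0] ∩ [|C−(20, 10)|²=9]]
   so C = (20, 7)

C = (20, 7)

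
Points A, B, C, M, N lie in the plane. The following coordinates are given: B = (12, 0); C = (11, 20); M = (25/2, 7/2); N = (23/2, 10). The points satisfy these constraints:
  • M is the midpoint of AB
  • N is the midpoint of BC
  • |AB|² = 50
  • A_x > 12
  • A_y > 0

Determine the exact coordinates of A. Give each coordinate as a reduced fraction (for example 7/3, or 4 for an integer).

1. A_x = 13  [A = 2·M−B = 2·(25/2, 7/2)−(12, 0)]
2. A_y = 7  [A = 2·M−B = 2·(25/2, 7/2)−(12, 0)]
   so A = (13, 7)

A = (13, 7)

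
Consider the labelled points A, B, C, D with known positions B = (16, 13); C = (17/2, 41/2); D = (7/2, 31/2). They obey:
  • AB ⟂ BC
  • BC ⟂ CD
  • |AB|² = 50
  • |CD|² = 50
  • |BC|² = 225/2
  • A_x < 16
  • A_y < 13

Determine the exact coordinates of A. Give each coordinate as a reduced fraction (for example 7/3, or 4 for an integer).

A = (11, 8)

1. A_x = 11  [[AB ⟂ BC ⇒ 15/2x-15/2y-45/2=0] ∩ [|A−(16, 13)|²=50]]
2. A_y = 8  [[AB ⟂ BC ⇒ 15/2x-15/2y-45/2=0] ∩ [|A−(16, 13)|²=50]]
   so A = (11, 8)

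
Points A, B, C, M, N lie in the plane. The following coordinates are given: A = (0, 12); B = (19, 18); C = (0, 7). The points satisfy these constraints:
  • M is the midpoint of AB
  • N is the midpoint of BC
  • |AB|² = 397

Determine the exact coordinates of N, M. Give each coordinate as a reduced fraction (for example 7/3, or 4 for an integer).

N = (19/2, 25/2)
M = (19/2, 15)

1. M_x = 19/2  [2·M = A+B = (0, 12)+(19, 18)]
2. M_y = 15  [2·M = A+B = (0, 12)+(19, 18)]
   so M = (19/2, 15)
3. N_x = 19/2  [2·N = B+C = (19, 18)+(0, 7)]
4. N_y = 25/2  [2·N = B+C = (19, 18)+(0, 7)]
   so N = (19/2, 25/2)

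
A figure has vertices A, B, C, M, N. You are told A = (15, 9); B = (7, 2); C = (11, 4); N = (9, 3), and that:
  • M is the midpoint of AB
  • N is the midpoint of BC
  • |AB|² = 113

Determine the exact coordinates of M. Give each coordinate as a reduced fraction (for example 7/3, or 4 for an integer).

M = (11, 11/2)

1. M_x = 11  [2·M = A+B = (15, 9)+(7, 2)]
2. M_y = 11/2  [2·M = A+B = (15, 9)+(7, 2)]
   so M = (11, 11/2)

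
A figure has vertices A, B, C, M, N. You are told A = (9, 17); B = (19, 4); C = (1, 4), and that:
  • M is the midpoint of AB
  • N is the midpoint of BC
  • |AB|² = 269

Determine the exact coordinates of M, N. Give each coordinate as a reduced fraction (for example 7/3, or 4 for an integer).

M = (14, 21/2)
N = (10, 4)

1. M_x = 14  [2·M = A+B = (9, 17)+(19, 4)]
2. M_y = 21/2  [2·M = A+B = (9, 17)+(19, 4)]
   so M = (14, 21/2)
3. N_x = 10  [2·N = B+C = (19, 4)+(1, 4)]
4. N_y = 4  [2·N = B+C = (19, 4)+(1, 4)]
   so N = (10, 4)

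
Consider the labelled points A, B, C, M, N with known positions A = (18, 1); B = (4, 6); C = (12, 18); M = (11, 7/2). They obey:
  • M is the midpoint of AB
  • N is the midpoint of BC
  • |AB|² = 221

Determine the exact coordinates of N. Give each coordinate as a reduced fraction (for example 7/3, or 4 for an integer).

N = (8, 12)

1. N_x = 8  [2·N = B+C = (4, 6)+(12, 18)]
2. N_y = 12  [2·N = B+C = (4, 6)+(12, 18)]
   so N = (8, 12)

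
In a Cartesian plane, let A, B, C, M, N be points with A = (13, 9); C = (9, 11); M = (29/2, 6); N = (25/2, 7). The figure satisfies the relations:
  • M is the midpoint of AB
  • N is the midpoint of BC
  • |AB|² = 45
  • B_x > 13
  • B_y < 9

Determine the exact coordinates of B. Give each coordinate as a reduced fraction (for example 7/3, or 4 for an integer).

B = (16, 3)

1. B_x = 16  [B = 2·M−A = 2·(29/2, 6)−(13, 9)]
2. B_y = 3  [B = 2·M−A = 2·(29/2, 6)−(13, 9)]
   so B = (16, 3)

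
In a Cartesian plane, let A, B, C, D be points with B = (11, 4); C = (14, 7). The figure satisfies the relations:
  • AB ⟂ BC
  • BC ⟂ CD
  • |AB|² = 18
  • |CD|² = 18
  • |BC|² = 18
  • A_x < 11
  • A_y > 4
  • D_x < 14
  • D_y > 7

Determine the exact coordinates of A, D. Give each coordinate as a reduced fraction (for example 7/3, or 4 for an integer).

A = (8, 7)
D = (11, 10)

1. A_x = 8  [[AB ⟂ BC ⇒ -3x-3y+45=0] ∩ [|A−(11, 4)|²=18]]
2. A_y = 7  [[AB ⟂ BC ⇒ -3x-3y+45=0] ∩ [|A−(11, 4)|²=18]]
   so A = (8, 7)
3. D_x = 11  [[BC ⟂ CD ⇒ 3x+3y-63=0] ∩ [|D−(14, 7)|²=18]]
4. D_y = 10  [[BC ⟂ CD ⇒ 3x+3y-63=0] ∩ [|D−(14, 7)|²=18]]
   so D = (11, 10)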